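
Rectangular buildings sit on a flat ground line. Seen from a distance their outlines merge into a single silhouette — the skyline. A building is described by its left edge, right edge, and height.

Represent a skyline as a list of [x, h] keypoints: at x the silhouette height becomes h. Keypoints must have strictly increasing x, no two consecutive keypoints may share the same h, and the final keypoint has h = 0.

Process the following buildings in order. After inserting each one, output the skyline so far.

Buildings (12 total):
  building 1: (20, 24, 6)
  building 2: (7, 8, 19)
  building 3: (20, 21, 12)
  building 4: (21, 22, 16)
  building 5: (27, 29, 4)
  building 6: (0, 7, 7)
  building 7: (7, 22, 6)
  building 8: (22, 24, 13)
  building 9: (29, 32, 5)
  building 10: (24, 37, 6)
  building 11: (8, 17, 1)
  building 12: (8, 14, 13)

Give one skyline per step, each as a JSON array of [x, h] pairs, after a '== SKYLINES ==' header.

== SKYLINES ==
[[20,6],[24,0]]
[[7,19],[8,0],[20,6],[24,0]]
[[7,19],[8,0],[20,12],[21,6],[24,0]]
[[7,19],[8,0],[20,12],[21,16],[22,6],[24,0]]
[[7,19],[8,0],[20,12],[21,16],[22,6],[24,0],[27,4],[29,0]]
[[0,7],[7,19],[8,0],[20,12],[21,16],[22,6],[24,0],[27,4],[29,0]]
[[0,7],[7,19],[8,6],[20,12],[21,16],[22,6],[24,0],[27,4],[29,0]]
[[0,7],[7,19],[8,6],[20,12],[21,16],[22,13],[24,0],[27,4],[29,0]]
[[0,7],[7,19],[8,6],[20,12],[21,16],[22,13],[24,0],[27,4],[29,5],[32,0]]
[[0,7],[7,19],[8,6],[20,12],[21,16],[22,13],[24,6],[37,0]]
[[0,7],[7,19],[8,6],[20,12],[21,16],[22,13],[24,6],[37,0]]
[[0,7],[7,19],[8,13],[14,6],[20,12],[21,16],[22,13],[24,6],[37,0]]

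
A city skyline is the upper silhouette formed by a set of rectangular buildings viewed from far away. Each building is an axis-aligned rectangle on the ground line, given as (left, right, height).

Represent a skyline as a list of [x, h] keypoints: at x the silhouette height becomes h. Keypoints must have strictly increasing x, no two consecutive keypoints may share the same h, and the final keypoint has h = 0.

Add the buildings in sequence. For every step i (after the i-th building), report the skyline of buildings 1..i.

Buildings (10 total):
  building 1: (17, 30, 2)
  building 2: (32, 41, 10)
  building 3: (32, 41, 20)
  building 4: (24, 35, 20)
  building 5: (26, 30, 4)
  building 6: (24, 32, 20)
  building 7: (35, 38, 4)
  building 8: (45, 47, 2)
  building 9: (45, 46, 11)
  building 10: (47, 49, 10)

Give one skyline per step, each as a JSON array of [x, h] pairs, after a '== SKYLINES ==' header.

== SKYLINES ==
[[17,2],[30,0]]
[[17,2],[30,0],[32,10],[41,0]]
[[17,2],[30,0],[32,20],[41,0]]
[[17,2],[24,20],[41,0]]
[[17,2],[24,20],[41,0]]
[[17,2],[24,20],[41,0]]
[[17,2],[24,20],[41,0]]
[[17,2],[24,20],[41,0],[45,2],[47,0]]
[[17,2],[24,20],[41,0],[45,11],[46,2],[47,0]]
[[17,2],[24,20],[41,0],[45,11],[46,2],[47,10],[49,0]]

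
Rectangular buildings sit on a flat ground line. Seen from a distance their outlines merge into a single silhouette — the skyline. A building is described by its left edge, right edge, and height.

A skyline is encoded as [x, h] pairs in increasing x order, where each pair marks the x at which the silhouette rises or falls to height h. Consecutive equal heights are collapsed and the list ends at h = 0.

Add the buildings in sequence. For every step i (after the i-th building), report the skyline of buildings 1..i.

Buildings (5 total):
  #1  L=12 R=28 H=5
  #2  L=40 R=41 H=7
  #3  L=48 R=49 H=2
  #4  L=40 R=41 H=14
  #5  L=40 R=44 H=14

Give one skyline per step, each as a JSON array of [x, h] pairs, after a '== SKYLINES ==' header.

== SKYLINES ==
[[12,5],[28,0]]
[[12,5],[28,0],[40,7],[41,0]]
[[12,5],[28,0],[40,7],[41,0],[48,2],[49,0]]
[[12,5],[28,0],[40,14],[41,0],[48,2],[49,0]]
[[12,5],[28,0],[40,14],[44,0],[48,2],[49,0]]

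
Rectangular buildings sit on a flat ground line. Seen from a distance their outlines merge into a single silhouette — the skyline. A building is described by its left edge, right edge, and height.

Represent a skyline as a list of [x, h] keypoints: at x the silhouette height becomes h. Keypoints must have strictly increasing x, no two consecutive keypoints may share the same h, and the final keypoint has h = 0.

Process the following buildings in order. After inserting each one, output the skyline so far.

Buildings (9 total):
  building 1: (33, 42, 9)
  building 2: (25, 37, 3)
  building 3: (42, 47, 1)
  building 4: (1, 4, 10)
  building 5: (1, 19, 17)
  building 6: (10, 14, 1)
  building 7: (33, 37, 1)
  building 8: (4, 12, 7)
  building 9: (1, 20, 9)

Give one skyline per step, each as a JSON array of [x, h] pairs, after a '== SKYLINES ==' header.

== SKYLINES ==
[[33,9],[42,0]]
[[25,3],[33,9],[42,0]]
[[25,3],[33,9],[42,1],[47,0]]
[[1,10],[4,0],[25,3],[33,9],[42,1],[47,0]]
[[1,17],[19,0],[25,3],[33,9],[42,1],[47,0]]
[[1,17],[19,0],[25,3],[33,9],[42,1],[47,0]]
[[1,17],[19,0],[25,3],[33,9],[42,1],[47,0]]
[[1,17],[19,0],[25,3],[33,9],[42,1],[47,0]]
[[1,17],[19,9],[20,0],[25,3],[33,9],[42,1],[47,0]]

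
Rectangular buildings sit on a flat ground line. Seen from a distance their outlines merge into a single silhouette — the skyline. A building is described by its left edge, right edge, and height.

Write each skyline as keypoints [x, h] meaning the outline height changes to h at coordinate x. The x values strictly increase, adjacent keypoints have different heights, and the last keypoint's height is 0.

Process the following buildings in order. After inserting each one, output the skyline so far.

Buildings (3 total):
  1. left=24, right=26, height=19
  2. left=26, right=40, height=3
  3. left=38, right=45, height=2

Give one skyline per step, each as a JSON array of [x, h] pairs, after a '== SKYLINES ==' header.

== SKYLINES ==
[[24,19],[26,0]]
[[24,19],[26,3],[40,0]]
[[24,19],[26,3],[40,2],[45,0]]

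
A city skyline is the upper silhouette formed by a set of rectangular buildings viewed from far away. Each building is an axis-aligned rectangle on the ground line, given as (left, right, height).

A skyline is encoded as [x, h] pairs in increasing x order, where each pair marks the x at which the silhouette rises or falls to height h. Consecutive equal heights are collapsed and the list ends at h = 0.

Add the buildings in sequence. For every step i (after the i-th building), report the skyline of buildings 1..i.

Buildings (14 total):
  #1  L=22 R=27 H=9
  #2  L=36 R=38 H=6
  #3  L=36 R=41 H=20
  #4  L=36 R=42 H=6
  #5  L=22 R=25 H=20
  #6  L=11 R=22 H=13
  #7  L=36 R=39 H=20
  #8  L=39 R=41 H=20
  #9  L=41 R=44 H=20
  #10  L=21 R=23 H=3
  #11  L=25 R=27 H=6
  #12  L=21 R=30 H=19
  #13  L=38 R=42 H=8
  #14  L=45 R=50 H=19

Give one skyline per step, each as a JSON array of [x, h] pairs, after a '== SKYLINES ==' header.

== SKYLINES ==
[[22,9],[27,0]]
[[22,9],[27,0],[36,6],[38,0]]
[[22,9],[27,0],[36,20],[41,0]]
[[22,9],[27,0],[36,20],[41,6],[42,0]]
[[22,20],[25,9],[27,0],[36,20],[41,6],[42,0]]
[[11,13],[22,20],[25,9],[27,0],[36,20],[41,6],[42,0]]
[[11,13],[22,20],[25,9],[27,0],[36,20],[41,6],[42,0]]
[[11,13],[22,20],[25,9],[27,0],[36,20],[41,6],[42,0]]
[[11,13],[22,20],[25,9],[27,0],[36,20],[44,0]]
[[11,13],[22,20],[25,9],[27,0],[36,20],[44,0]]
[[11,13],[22,20],[25,9],[27,0],[36,20],[44,0]]
[[11,13],[21,19],[22,20],[25,19],[30,0],[36,20],[44,0]]
[[11,13],[21,19],[22,20],[25,19],[30,0],[36,20],[44,0]]
[[11,13],[21,19],[22,20],[25,19],[30,0],[36,20],[44,0],[45,19],[50,0]]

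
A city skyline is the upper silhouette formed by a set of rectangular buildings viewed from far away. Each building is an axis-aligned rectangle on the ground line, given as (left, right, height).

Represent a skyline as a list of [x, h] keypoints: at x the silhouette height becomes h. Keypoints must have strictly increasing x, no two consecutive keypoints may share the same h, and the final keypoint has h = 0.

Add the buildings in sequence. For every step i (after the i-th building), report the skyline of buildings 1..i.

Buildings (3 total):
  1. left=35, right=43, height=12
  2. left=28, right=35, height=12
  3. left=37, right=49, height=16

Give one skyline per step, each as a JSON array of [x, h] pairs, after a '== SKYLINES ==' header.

== SKYLINES ==
[[35,12],[43,0]]
[[28,12],[43,0]]
[[28,12],[37,16],[49,0]]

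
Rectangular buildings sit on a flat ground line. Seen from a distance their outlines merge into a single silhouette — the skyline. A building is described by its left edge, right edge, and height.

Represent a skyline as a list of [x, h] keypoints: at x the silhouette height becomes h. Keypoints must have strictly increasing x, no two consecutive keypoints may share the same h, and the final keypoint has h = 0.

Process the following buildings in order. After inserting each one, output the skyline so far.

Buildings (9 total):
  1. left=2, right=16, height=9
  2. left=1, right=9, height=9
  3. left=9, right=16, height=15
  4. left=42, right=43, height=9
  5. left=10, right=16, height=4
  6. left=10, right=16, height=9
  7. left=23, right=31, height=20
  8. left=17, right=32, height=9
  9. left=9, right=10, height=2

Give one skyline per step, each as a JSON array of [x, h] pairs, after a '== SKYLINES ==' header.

== SKYLINES ==
[[2,9],[16,0]]
[[1,9],[16,0]]
[[1,9],[9,15],[16,0]]
[[1,9],[9,15],[16,0],[42,9],[43,0]]
[[1,9],[9,15],[16,0],[42,9],[43,0]]
[[1,9],[9,15],[16,0],[42,9],[43,0]]
[[1,9],[9,15],[16,0],[23,20],[31,0],[42,9],[43,0]]
[[1,9],[9,15],[16,0],[17,9],[23,20],[31,9],[32,0],[42,9],[43,0]]
[[1,9],[9,15],[16,0],[17,9],[23,20],[31,9],[32,0],[42,9],[43,0]]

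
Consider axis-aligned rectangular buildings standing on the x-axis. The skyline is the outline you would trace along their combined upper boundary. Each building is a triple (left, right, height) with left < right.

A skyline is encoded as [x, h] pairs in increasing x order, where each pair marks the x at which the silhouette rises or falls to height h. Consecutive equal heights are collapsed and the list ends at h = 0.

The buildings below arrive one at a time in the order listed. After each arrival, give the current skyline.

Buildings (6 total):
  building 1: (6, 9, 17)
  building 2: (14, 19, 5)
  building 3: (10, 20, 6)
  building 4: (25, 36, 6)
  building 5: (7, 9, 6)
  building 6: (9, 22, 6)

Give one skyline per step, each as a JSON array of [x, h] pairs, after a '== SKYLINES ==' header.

== SKYLINES ==
[[6,17],[9,0]]
[[6,17],[9,0],[14,5],[19,0]]
[[6,17],[9,0],[10,6],[20,0]]
[[6,17],[9,0],[10,6],[20,0],[25,6],[36,0]]
[[6,17],[9,0],[10,6],[20,0],[25,6],[36,0]]
[[6,17],[9,6],[22,0],[25,6],[36,0]]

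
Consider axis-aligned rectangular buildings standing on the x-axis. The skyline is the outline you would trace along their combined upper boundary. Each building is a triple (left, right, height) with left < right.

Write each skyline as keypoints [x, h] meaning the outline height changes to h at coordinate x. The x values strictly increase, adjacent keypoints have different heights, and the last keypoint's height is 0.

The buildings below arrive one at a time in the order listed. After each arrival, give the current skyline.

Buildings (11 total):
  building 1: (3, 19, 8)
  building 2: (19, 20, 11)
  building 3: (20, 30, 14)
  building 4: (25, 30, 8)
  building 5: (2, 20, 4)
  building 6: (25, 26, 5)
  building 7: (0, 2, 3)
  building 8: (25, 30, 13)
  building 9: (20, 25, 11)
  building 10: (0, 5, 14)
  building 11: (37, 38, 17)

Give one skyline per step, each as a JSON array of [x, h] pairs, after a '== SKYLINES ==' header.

== SKYLINES ==
[[3,8],[19,0]]
[[3,8],[19,11],[20,0]]
[[3,8],[19,11],[20,14],[30,0]]
[[3,8],[19,11],[20,14],[30,0]]
[[2,4],[3,8],[19,11],[20,14],[30,0]]
[[2,4],[3,8],[19,11],[20,14],[30,0]]
[[0,3],[2,4],[3,8],[19,11],[20,14],[30,0]]
[[0,3],[2,4],[3,8],[19,11],[20,14],[30,0]]
[[0,3],[2,4],[3,8],[19,11],[20,14],[30,0]]
[[0,14],[5,8],[19,11],[20,14],[30,0]]
[[0,14],[5,8],[19,11],[20,14],[30,0],[37,17],[38,0]]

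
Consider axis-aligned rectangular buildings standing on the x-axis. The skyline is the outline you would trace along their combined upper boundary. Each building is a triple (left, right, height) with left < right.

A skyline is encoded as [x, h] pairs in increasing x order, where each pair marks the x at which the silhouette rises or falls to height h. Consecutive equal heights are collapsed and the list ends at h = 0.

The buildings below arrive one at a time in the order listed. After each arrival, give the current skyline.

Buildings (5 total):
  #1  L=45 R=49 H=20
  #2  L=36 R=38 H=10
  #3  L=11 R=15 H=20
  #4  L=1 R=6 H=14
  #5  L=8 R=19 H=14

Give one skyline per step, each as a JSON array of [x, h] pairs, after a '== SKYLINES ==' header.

== SKYLINES ==
[[45,20],[49,0]]
[[36,10],[38,0],[45,20],[49,0]]
[[11,20],[15,0],[36,10],[38,0],[45,20],[49,0]]
[[1,14],[6,0],[11,20],[15,0],[36,10],[38,0],[45,20],[49,0]]
[[1,14],[6,0],[8,14],[11,20],[15,14],[19,0],[36,10],[38,0],[45,20],[49,0]]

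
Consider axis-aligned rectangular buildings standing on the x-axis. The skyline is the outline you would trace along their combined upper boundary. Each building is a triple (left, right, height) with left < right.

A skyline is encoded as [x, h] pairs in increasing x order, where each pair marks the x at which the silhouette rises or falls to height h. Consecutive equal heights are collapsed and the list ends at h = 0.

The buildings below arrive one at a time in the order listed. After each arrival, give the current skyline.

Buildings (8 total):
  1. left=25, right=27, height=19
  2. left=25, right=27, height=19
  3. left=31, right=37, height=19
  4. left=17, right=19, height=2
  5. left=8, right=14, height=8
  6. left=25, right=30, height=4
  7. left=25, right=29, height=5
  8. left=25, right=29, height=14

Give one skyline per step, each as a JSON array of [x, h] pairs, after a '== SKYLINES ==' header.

== SKYLINES ==
[[25,19],[27,0]]
[[25,19],[27,0]]
[[25,19],[27,0],[31,19],[37,0]]
[[17,2],[19,0],[25,19],[27,0],[31,19],[37,0]]
[[8,8],[14,0],[17,2],[19,0],[25,19],[27,0],[31,19],[37,0]]
[[8,8],[14,0],[17,2],[19,0],[25,19],[27,4],[30,0],[31,19],[37,0]]
[[8,8],[14,0],[17,2],[19,0],[25,19],[27,5],[29,4],[30,0],[31,19],[37,0]]
[[8,8],[14,0],[17,2],[19,0],[25,19],[27,14],[29,4],[30,0],[31,19],[37,0]]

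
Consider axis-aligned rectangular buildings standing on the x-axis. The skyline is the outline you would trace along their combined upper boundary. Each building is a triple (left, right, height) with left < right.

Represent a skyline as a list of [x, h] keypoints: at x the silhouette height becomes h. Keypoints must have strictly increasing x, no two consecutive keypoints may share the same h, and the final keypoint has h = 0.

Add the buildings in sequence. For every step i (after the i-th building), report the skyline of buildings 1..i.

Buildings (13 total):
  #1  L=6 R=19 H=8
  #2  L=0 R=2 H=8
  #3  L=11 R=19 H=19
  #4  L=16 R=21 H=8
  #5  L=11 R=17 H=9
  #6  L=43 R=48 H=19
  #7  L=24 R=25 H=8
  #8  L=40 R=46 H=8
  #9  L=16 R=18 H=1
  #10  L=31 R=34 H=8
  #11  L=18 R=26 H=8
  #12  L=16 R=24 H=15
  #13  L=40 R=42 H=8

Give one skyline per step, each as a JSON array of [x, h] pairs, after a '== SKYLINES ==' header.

== SKYLINES ==
[[6,8],[19,0]]
[[0,8],[2,0],[6,8],[19,0]]
[[0,8],[2,0],[6,8],[11,19],[19,0]]
[[0,8],[2,0],[6,8],[11,19],[19,8],[21,0]]
[[0,8],[2,0],[6,8],[11,19],[19,8],[21,0]]
[[0,8],[2,0],[6,8],[11,19],[19,8],[21,0],[43,19],[48,0]]
[[0,8],[2,0],[6,8],[11,19],[19,8],[21,0],[24,8],[25,0],[43,19],[48,0]]
[[0,8],[2,0],[6,8],[11,19],[19,8],[21,0],[24,8],[25,0],[40,8],[43,19],[48,0]]
[[0,8],[2,0],[6,8],[11,19],[19,8],[21,0],[24,8],[25,0],[40,8],[43,19],[48,0]]
[[0,8],[2,0],[6,8],[11,19],[19,8],[21,0],[24,8],[25,0],[31,8],[34,0],[40,8],[43,19],[48,0]]
[[0,8],[2,0],[6,8],[11,19],[19,8],[26,0],[31,8],[34,0],[40,8],[43,19],[48,0]]
[[0,8],[2,0],[6,8],[11,19],[19,15],[24,8],[26,0],[31,8],[34,0],[40,8],[43,19],[48,0]]
[[0,8],[2,0],[6,8],[11,19],[19,15],[24,8],[26,0],[31,8],[34,0],[40,8],[43,19],[48,0]]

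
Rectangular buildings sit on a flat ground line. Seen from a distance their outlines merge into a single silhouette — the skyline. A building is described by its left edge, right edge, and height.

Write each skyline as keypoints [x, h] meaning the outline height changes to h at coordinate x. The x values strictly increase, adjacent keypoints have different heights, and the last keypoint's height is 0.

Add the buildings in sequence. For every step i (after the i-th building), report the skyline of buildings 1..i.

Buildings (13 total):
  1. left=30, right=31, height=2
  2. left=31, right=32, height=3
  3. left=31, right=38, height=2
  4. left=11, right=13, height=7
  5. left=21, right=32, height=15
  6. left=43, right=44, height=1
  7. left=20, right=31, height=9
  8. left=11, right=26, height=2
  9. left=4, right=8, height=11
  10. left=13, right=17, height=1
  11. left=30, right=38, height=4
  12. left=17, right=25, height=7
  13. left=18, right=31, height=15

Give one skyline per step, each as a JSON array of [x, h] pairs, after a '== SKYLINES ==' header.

== SKYLINES ==
[[30,2],[31,0]]
[[30,2],[31,3],[32,0]]
[[30,2],[31,3],[32,2],[38,0]]
[[11,7],[13,0],[30,2],[31,3],[32,2],[38,0]]
[[11,7],[13,0],[21,15],[32,2],[38,0]]
[[11,7],[13,0],[21,15],[32,2],[38,0],[43,1],[44,0]]
[[11,7],[13,0],[20,9],[21,15],[32,2],[38,0],[43,1],[44,0]]
[[11,7],[13,2],[20,9],[21,15],[32,2],[38,0],[43,1],[44,0]]
[[4,11],[8,0],[11,7],[13,2],[20,9],[21,15],[32,2],[38,0],[43,1],[44,0]]
[[4,11],[8,0],[11,7],[13,2],[20,9],[21,15],[32,2],[38,0],[43,1],[44,0]]
[[4,11],[8,0],[11,7],[13,2],[20,9],[21,15],[32,4],[38,0],[43,1],[44,0]]
[[4,11],[8,0],[11,7],[13,2],[17,7],[20,9],[21,15],[32,4],[38,0],[43,1],[44,0]]
[[4,11],[8,0],[11,7],[13,2],[17,7],[18,15],[32,4],[38,0],[43,1],[44,0]]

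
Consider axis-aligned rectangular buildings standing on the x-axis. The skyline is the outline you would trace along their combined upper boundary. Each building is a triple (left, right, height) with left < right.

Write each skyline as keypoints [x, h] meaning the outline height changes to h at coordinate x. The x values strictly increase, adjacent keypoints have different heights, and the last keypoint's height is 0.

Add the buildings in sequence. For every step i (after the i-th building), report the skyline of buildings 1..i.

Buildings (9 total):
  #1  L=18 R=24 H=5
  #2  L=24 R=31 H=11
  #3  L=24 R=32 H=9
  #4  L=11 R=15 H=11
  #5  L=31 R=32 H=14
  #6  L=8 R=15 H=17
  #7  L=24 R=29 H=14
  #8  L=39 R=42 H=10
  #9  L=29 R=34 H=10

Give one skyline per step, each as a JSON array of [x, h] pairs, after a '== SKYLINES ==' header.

== SKYLINES ==
[[18,5],[24,0]]
[[18,5],[24,11],[31,0]]
[[18,5],[24,11],[31,9],[32,0]]
[[11,11],[15,0],[18,5],[24,11],[31,9],[32,0]]
[[11,11],[15,0],[18,5],[24,11],[31,14],[32,0]]
[[8,17],[15,0],[18,5],[24,11],[31,14],[32,0]]
[[8,17],[15,0],[18,5],[24,14],[29,11],[31,14],[32,0]]
[[8,17],[15,0],[18,5],[24,14],[29,11],[31,14],[32,0],[39,10],[42,0]]
[[8,17],[15,0],[18,5],[24,14],[29,11],[31,14],[32,10],[34,0],[39,10],[42,0]]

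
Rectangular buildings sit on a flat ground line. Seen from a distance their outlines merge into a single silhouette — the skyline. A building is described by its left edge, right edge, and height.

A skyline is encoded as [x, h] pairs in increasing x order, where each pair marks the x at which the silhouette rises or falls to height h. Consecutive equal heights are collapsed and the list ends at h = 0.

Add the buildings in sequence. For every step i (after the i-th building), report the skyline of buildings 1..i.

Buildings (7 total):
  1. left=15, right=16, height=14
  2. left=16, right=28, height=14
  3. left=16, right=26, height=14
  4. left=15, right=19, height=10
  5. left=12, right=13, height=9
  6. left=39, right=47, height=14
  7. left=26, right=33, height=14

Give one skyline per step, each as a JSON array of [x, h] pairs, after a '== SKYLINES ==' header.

== SKYLINES ==
[[15,14],[16,0]]
[[15,14],[28,0]]
[[15,14],[28,0]]
[[15,14],[28,0]]
[[12,9],[13,0],[15,14],[28,0]]
[[12,9],[13,0],[15,14],[28,0],[39,14],[47,0]]
[[12,9],[13,0],[15,14],[33,0],[39,14],[47,0]]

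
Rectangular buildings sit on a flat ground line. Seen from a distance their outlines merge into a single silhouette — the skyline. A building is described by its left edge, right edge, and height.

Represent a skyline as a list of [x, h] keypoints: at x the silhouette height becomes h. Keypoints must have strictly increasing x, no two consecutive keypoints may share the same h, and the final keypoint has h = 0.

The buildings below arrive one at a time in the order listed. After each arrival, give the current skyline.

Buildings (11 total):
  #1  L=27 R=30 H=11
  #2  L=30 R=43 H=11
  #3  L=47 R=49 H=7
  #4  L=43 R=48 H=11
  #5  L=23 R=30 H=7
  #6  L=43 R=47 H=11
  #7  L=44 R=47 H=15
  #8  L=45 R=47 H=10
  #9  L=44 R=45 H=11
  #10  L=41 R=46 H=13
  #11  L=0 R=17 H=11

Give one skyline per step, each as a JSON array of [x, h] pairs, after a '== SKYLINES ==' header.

== SKYLINES ==
[[27,11],[30,0]]
[[27,11],[43,0]]
[[27,11],[43,0],[47,7],[49,0]]
[[27,11],[48,7],[49,0]]
[[23,7],[27,11],[48,7],[49,0]]
[[23,7],[27,11],[48,7],[49,0]]
[[23,7],[27,11],[44,15],[47,11],[48,7],[49,0]]
[[23,7],[27,11],[44,15],[47,11],[48,7],[49,0]]
[[23,7],[27,11],[44,15],[47,11],[48,7],[49,0]]
[[23,7],[27,11],[41,13],[44,15],[47,11],[48,7],[49,0]]
[[0,11],[17,0],[23,7],[27,11],[41,13],[44,15],[47,11],[48,7],[49,0]]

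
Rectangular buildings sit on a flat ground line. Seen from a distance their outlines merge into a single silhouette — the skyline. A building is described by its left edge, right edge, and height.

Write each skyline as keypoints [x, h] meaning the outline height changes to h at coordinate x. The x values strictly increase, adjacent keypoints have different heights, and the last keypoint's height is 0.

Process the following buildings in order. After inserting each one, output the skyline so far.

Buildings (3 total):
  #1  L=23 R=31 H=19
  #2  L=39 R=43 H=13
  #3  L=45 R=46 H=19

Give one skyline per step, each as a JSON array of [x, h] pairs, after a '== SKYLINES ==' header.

== SKYLINES ==
[[23,19],[31,0]]
[[23,19],[31,0],[39,13],[43,0]]
[[23,19],[31,0],[39,13],[43,0],[45,19],[46,0]]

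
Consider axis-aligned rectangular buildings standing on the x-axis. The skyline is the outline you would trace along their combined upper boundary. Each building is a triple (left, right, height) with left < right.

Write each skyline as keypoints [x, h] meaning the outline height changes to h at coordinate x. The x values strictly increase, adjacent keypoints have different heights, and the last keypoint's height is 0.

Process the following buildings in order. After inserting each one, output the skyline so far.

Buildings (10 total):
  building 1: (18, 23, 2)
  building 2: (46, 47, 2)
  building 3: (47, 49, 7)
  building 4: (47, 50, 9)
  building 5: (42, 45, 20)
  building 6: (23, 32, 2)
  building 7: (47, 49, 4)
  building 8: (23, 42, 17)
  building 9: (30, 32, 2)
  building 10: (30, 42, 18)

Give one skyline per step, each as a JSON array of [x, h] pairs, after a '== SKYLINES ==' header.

== SKYLINES ==
[[18,2],[23,0]]
[[18,2],[23,0],[46,2],[47,0]]
[[18,2],[23,0],[46,2],[47,7],[49,0]]
[[18,2],[23,0],[46,2],[47,9],[50,0]]
[[18,2],[23,0],[42,20],[45,0],[46,2],[47,9],[50,0]]
[[18,2],[32,0],[42,20],[45,0],[46,2],[47,9],[50,0]]
[[18,2],[32,0],[42,20],[45,0],[46,2],[47,9],[50,0]]
[[18,2],[23,17],[42,20],[45,0],[46,2],[47,9],[50,0]]
[[18,2],[23,17],[42,20],[45,0],[46,2],[47,9],[50,0]]
[[18,2],[23,17],[30,18],[42,20],[45,0],[46,2],[47,9],[50,0]]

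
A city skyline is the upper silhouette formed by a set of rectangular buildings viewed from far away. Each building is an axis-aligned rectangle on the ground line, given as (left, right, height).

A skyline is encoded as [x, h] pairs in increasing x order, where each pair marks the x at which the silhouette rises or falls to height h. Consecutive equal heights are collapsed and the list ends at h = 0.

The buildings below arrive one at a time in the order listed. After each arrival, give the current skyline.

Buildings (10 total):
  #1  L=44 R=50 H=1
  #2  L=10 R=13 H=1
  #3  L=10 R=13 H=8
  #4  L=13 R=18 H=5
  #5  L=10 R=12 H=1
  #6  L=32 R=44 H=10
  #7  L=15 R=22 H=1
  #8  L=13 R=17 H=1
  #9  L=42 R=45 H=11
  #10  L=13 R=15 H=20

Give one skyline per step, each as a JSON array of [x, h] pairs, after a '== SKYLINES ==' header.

== SKYLINES ==
[[44,1],[50,0]]
[[10,1],[13,0],[44,1],[50,0]]
[[10,8],[13,0],[44,1],[50,0]]
[[10,8],[13,5],[18,0],[44,1],[50,0]]
[[10,8],[13,5],[18,0],[44,1],[50,0]]
[[10,8],[13,5],[18,0],[32,10],[44,1],[50,0]]
[[10,8],[13,5],[18,1],[22,0],[32,10],[44,1],[50,0]]
[[10,8],[13,5],[18,1],[22,0],[32,10],[44,1],[50,0]]
[[10,8],[13,5],[18,1],[22,0],[32,10],[42,11],[45,1],[50,0]]
[[10,8],[13,20],[15,5],[18,1],[22,0],[32,10],[42,11],[45,1],[50,0]]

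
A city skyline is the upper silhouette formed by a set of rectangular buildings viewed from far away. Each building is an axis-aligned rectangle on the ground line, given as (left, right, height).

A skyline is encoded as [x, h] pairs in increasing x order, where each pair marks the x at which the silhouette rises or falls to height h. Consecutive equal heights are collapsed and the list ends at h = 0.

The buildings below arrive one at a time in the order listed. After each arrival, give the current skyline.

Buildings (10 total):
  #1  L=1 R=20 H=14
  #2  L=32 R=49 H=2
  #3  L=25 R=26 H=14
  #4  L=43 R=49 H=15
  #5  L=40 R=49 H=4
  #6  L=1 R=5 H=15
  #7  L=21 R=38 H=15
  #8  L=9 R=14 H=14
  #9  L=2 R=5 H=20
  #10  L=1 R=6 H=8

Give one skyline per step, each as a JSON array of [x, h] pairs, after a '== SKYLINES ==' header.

== SKYLINES ==
[[1,14],[20,0]]
[[1,14],[20,0],[32,2],[49,0]]
[[1,14],[20,0],[25,14],[26,0],[32,2],[49,0]]
[[1,14],[20,0],[25,14],[26,0],[32,2],[43,15],[49,0]]
[[1,14],[20,0],[25,14],[26,0],[32,2],[40,4],[43,15],[49,0]]
[[1,15],[5,14],[20,0],[25,14],[26,0],[32,2],[40,4],[43,15],[49,0]]
[[1,15],[5,14],[20,0],[21,15],[38,2],[40,4],[43,15],[49,0]]
[[1,15],[5,14],[20,0],[21,15],[38,2],[40,4],[43,15],[49,0]]
[[1,15],[2,20],[5,14],[20,0],[21,15],[38,2],[40,4],[43,15],[49,0]]
[[1,15],[2,20],[5,14],[20,0],[21,15],[38,2],[40,4],[43,15],[49,0]]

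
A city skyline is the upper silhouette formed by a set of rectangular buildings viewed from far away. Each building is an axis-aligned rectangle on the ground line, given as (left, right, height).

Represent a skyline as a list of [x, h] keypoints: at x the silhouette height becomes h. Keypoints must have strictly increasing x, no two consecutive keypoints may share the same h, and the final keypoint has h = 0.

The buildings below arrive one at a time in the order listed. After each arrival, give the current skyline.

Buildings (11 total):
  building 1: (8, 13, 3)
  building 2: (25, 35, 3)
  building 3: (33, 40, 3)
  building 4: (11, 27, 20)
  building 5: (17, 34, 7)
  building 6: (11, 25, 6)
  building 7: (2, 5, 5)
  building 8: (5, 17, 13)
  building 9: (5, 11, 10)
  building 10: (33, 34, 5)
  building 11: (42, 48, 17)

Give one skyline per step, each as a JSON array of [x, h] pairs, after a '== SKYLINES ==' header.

== SKYLINES ==
[[8,3],[13,0]]
[[8,3],[13,0],[25,3],[35,0]]
[[8,3],[13,0],[25,3],[40,0]]
[[8,3],[11,20],[27,3],[40,0]]
[[8,3],[11,20],[27,7],[34,3],[40,0]]
[[8,3],[11,20],[27,7],[34,3],[40,0]]
[[2,5],[5,0],[8,3],[11,20],[27,7],[34,3],[40,0]]
[[2,5],[5,13],[11,20],[27,7],[34,3],[40,0]]
[[2,5],[5,13],[11,20],[27,7],[34,3],[40,0]]
[[2,5],[5,13],[11,20],[27,7],[34,3],[40,0]]
[[2,5],[5,13],[11,20],[27,7],[34,3],[40,0],[42,17],[48,0]]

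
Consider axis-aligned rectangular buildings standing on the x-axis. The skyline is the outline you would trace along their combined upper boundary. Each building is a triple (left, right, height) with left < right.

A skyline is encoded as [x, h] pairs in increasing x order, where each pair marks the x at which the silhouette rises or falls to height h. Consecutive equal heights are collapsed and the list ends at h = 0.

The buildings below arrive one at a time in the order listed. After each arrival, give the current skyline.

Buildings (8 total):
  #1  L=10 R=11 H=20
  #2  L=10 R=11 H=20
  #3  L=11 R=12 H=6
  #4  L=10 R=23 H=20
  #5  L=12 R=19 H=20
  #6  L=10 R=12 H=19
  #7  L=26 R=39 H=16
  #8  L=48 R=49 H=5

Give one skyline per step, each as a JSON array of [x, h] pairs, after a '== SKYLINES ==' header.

== SKYLINES ==
[[10,20],[11,0]]
[[10,20],[11,0]]
[[10,20],[11,6],[12,0]]
[[10,20],[23,0]]
[[10,20],[23,0]]
[[10,20],[23,0]]
[[10,20],[23,0],[26,16],[39,0]]
[[10,20],[23,0],[26,16],[39,0],[48,5],[49,0]]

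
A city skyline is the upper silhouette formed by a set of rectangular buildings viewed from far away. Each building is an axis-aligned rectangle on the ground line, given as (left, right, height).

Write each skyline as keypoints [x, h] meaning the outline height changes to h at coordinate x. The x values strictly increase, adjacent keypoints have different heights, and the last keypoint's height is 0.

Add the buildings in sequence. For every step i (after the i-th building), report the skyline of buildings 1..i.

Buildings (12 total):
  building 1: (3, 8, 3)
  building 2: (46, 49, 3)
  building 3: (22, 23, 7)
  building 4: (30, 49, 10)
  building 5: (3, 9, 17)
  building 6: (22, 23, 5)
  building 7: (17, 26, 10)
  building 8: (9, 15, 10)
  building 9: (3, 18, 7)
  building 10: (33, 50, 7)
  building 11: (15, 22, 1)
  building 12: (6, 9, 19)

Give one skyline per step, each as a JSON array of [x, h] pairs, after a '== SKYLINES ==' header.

== SKYLINES ==
[[3,3],[8,0]]
[[3,3],[8,0],[46,3],[49,0]]
[[3,3],[8,0],[22,7],[23,0],[46,3],[49,0]]
[[3,3],[8,0],[22,7],[23,0],[30,10],[49,0]]
[[3,17],[9,0],[22,7],[23,0],[30,10],[49,0]]
[[3,17],[9,0],[22,7],[23,0],[30,10],[49,0]]
[[3,17],[9,0],[17,10],[26,0],[30,10],[49,0]]
[[3,17],[9,10],[15,0],[17,10],[26,0],[30,10],[49,0]]
[[3,17],[9,10],[15,7],[17,10],[26,0],[30,10],[49,0]]
[[3,17],[9,10],[15,7],[17,10],[26,0],[30,10],[49,7],[50,0]]
[[3,17],[9,10],[15,7],[17,10],[26,0],[30,10],[49,7],[50,0]]
[[3,17],[6,19],[9,10],[15,7],[17,10],[26,0],[30,10],[49,7],[50,0]]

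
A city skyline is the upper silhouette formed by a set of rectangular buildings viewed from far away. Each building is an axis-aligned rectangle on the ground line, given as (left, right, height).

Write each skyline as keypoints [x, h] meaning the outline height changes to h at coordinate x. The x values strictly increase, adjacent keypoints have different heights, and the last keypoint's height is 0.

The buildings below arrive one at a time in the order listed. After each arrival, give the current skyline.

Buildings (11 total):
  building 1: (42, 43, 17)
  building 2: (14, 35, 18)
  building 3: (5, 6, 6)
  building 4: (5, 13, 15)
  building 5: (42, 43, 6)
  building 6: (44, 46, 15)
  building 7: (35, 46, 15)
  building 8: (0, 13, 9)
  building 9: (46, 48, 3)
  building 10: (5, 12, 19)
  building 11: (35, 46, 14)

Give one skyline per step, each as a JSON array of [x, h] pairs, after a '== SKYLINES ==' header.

== SKYLINES ==
[[42,17],[43,0]]
[[14,18],[35,0],[42,17],[43,0]]
[[5,6],[6,0],[14,18],[35,0],[42,17],[43,0]]
[[5,15],[13,0],[14,18],[35,0],[42,17],[43,0]]
[[5,15],[13,0],[14,18],[35,0],[42,17],[43,0]]
[[5,15],[13,0],[14,18],[35,0],[42,17],[43,0],[44,15],[46,0]]
[[5,15],[13,0],[14,18],[35,15],[42,17],[43,15],[46,0]]
[[0,9],[5,15],[13,0],[14,18],[35,15],[42,17],[43,15],[46,0]]
[[0,9],[5,15],[13,0],[14,18],[35,15],[42,17],[43,15],[46,3],[48,0]]
[[0,9],[5,19],[12,15],[13,0],[14,18],[35,15],[42,17],[43,15],[46,3],[48,0]]
[[0,9],[5,19],[12,15],[13,0],[14,18],[35,15],[42,17],[43,15],[46,3],[48,0]]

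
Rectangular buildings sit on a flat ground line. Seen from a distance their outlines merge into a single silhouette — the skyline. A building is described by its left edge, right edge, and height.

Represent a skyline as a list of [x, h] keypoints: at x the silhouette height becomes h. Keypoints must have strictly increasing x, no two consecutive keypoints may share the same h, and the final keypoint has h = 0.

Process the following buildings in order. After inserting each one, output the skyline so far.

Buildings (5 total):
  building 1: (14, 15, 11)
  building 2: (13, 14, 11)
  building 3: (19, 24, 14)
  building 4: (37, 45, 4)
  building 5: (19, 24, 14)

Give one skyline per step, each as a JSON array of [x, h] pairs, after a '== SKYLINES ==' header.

== SKYLINES ==
[[14,11],[15,0]]
[[13,11],[15,0]]
[[13,11],[15,0],[19,14],[24,0]]
[[13,11],[15,0],[19,14],[24,0],[37,4],[45,0]]
[[13,11],[15,0],[19,14],[24,0],[37,4],[45,0]]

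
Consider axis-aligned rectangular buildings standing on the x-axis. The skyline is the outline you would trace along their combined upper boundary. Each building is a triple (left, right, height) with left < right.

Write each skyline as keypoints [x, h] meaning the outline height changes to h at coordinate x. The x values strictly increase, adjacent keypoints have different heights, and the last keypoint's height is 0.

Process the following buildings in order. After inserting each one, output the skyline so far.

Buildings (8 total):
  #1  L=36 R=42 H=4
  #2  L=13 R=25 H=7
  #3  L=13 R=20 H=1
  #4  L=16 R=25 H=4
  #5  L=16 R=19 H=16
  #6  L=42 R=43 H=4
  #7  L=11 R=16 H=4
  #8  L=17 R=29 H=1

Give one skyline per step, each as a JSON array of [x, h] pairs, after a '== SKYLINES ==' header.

== SKYLINES ==
[[36,4],[42,0]]
[[13,7],[25,0],[36,4],[42,0]]
[[13,7],[25,0],[36,4],[42,0]]
[[13,7],[25,0],[36,4],[42,0]]
[[13,7],[16,16],[19,7],[25,0],[36,4],[42,0]]
[[13,7],[16,16],[19,7],[25,0],[36,4],[43,0]]
[[11,4],[13,7],[16,16],[19,7],[25,0],[36,4],[43,0]]
[[11,4],[13,7],[16,16],[19,7],[25,1],[29,0],[36,4],[43,0]]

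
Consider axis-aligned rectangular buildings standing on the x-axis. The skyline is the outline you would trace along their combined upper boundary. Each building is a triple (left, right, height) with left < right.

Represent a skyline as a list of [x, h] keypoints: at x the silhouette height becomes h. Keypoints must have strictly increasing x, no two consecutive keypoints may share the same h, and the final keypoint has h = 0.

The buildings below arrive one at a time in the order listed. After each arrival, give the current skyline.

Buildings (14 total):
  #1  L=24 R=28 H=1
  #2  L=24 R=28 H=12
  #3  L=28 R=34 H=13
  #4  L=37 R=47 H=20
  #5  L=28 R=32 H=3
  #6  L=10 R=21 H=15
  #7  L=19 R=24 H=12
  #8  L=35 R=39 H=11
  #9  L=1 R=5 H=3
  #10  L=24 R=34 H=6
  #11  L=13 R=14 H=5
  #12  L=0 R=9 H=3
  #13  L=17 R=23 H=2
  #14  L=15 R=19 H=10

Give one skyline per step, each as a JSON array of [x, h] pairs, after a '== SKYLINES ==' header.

== SKYLINES ==
[[24,1],[28,0]]
[[24,12],[28,0]]
[[24,12],[28,13],[34,0]]
[[24,12],[28,13],[34,0],[37,20],[47,0]]
[[24,12],[28,13],[34,0],[37,20],[47,0]]
[[10,15],[21,0],[24,12],[28,13],[34,0],[37,20],[47,0]]
[[10,15],[21,12],[28,13],[34,0],[37,20],[47,0]]
[[10,15],[21,12],[28,13],[34,0],[35,11],[37,20],[47,0]]
[[1,3],[5,0],[10,15],[21,12],[28,13],[34,0],[35,11],[37,20],[47,0]]
[[1,3],[5,0],[10,15],[21,12],[28,13],[34,0],[35,11],[37,20],[47,0]]
[[1,3],[5,0],[10,15],[21,12],[28,13],[34,0],[35,11],[37,20],[47,0]]
[[0,3],[9,0],[10,15],[21,12],[28,13],[34,0],[35,11],[37,20],[47,0]]
[[0,3],[9,0],[10,15],[21,12],[28,13],[34,0],[35,11],[37,20],[47,0]]
[[0,3],[9,0],[10,15],[21,12],[28,13],[34,0],[35,11],[37,20],[47,0]]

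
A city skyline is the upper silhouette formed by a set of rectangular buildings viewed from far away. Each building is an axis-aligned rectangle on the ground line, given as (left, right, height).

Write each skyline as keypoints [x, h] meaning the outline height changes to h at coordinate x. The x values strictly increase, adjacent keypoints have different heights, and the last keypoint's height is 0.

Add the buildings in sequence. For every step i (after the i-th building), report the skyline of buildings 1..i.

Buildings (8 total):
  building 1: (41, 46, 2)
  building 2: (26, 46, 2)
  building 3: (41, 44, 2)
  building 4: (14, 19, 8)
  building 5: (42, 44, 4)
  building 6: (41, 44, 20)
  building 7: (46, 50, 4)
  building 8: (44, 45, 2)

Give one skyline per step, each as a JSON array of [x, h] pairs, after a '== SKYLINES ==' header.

== SKYLINES ==
[[41,2],[46,0]]
[[26,2],[46,0]]
[[26,2],[46,0]]
[[14,8],[19,0],[26,2],[46,0]]
[[14,8],[19,0],[26,2],[42,4],[44,2],[46,0]]
[[14,8],[19,0],[26,2],[41,20],[44,2],[46,0]]
[[14,8],[19,0],[26,2],[41,20],[44,2],[46,4],[50,0]]
[[14,8],[19,0],[26,2],[41,20],[44,2],[46,4],[50,0]]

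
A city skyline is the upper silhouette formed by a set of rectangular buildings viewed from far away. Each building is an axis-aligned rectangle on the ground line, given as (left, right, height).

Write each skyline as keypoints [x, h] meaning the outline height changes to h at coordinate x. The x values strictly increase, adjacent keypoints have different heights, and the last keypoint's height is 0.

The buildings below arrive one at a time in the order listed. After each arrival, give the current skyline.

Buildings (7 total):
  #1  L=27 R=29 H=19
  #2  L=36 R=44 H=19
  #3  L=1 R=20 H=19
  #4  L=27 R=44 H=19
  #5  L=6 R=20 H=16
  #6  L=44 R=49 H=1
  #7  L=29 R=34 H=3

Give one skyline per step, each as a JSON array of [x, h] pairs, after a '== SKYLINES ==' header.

== SKYLINES ==
[[27,19],[29,0]]
[[27,19],[29,0],[36,19],[44,0]]
[[1,19],[20,0],[27,19],[29,0],[36,19],[44,0]]
[[1,19],[20,0],[27,19],[44,0]]
[[1,19],[20,0],[27,19],[44,0]]
[[1,19],[20,0],[27,19],[44,1],[49,0]]
[[1,19],[20,0],[27,19],[44,1],[49,0]]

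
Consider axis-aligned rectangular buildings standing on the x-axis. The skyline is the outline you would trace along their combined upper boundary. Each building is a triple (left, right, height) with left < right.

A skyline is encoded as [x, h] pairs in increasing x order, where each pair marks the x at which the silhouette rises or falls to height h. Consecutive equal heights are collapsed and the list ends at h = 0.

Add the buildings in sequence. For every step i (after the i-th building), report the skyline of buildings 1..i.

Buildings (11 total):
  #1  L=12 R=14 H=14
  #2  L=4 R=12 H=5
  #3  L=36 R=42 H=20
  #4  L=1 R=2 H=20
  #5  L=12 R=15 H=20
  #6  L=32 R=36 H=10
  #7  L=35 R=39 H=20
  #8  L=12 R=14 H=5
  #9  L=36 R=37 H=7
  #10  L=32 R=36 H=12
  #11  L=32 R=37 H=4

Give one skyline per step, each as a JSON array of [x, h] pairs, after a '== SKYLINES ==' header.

== SKYLINES ==
[[12,14],[14,0]]
[[4,5],[12,14],[14,0]]
[[4,5],[12,14],[14,0],[36,20],[42,0]]
[[1,20],[2,0],[4,5],[12,14],[14,0],[36,20],[42,0]]
[[1,20],[2,0],[4,5],[12,20],[15,0],[36,20],[42,0]]
[[1,20],[2,0],[4,5],[12,20],[15,0],[32,10],[36,20],[42,0]]
[[1,20],[2,0],[4,5],[12,20],[15,0],[32,10],[35,20],[42,0]]
[[1,20],[2,0],[4,5],[12,20],[15,0],[32,10],[35,20],[42,0]]
[[1,20],[2,0],[4,5],[12,20],[15,0],[32,10],[35,20],[42,0]]
[[1,20],[2,0],[4,5],[12,20],[15,0],[32,12],[35,20],[42,0]]
[[1,20],[2,0],[4,5],[12,20],[15,0],[32,12],[35,20],[42,0]]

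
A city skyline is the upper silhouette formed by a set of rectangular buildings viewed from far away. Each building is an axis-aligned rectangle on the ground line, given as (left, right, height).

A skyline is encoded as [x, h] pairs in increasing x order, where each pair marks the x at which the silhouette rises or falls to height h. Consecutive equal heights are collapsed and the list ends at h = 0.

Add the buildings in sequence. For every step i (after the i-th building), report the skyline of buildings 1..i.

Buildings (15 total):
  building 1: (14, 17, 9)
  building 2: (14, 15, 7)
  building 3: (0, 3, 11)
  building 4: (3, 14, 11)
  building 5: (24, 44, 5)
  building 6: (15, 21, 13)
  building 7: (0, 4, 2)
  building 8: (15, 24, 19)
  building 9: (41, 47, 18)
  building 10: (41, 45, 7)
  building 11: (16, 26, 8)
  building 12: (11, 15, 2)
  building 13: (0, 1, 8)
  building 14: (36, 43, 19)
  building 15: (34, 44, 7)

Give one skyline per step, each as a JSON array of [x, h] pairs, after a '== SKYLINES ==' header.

== SKYLINES ==
[[14,9],[17,0]]
[[14,9],[17,0]]
[[0,11],[3,0],[14,9],[17,0]]
[[0,11],[14,9],[17,0]]
[[0,11],[14,9],[17,0],[24,5],[44,0]]
[[0,11],[14,9],[15,13],[21,0],[24,5],[44,0]]
[[0,11],[14,9],[15,13],[21,0],[24,5],[44,0]]
[[0,11],[14,9],[15,19],[24,5],[44,0]]
[[0,11],[14,9],[15,19],[24,5],[41,18],[47,0]]
[[0,11],[14,9],[15,19],[24,5],[41,18],[47,0]]
[[0,11],[14,9],[15,19],[24,8],[26,5],[41,18],[47,0]]
[[0,11],[14,9],[15,19],[24,8],[26,5],[41,18],[47,0]]
[[0,11],[14,9],[15,19],[24,8],[26,5],[41,18],[47,0]]
[[0,11],[14,9],[15,19],[24,8],[26,5],[36,19],[43,18],[47,0]]
[[0,11],[14,9],[15,19],[24,8],[26,5],[34,7],[36,19],[43,18],[47,0]]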